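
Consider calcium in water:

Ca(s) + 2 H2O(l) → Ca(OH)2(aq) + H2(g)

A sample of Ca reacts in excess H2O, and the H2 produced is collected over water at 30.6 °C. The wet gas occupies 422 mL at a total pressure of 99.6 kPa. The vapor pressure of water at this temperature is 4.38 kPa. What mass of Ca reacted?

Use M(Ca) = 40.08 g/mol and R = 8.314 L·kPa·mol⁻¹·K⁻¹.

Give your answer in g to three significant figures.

P(H2) = 99.6 − 4.38 = 95.22 kPa
n(H2) = PV/RT = (95.22 × 0.4220) / (8.314 × 303.75) = 0.01591 mol
n(Ca) = (1/1) × 0.01591 = 0.01591 mol
m(Ca) = 0.01591 × 40.08 = 0.6377 g

0.638 g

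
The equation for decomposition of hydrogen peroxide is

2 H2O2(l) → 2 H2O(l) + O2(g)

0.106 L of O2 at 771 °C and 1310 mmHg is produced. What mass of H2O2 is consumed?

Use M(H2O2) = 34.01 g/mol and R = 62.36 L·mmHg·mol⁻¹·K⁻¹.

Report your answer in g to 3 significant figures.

0.145 g

n(O2) = PV/RT = (1310 × 0.106) / (62.36 × 1044.15) = 0.002133 mol
n(H2O2) = (2/1) × 0.002133 = 0.004266 mol
m(H2O2) = 0.004266 × 34.01 = 0.1451 g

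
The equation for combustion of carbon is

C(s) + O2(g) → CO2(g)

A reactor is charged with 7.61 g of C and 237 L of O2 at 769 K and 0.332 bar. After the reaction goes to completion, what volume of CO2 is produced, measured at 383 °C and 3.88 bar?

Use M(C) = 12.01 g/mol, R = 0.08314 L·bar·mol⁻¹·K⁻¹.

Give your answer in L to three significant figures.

8.91 L

n(C) = 7.61 / 12.01 = 0.6336 mol
n(O2) = PV/RT = (0.332 × 237) / (0.08314 × 769) = 1.231 mol
For 0.6336 mol C, stoichiometry requires (1/1) × 0.6336 = 0.6336 mol O2; 1.231 mol is available, so C is limiting.
n(CO2) = (1/1) × 0.6336 = 0.6336 mol
V(CO2) = nRT/P = 0.6336 × 0.08314 × 656.15 / 3.88 = 8.908 L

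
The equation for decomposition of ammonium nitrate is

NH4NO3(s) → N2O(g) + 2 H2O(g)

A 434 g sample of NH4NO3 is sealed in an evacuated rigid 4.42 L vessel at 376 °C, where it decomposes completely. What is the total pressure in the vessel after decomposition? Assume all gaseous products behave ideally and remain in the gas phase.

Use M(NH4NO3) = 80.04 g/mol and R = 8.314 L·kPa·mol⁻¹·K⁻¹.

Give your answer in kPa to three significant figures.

n(NH4NO3) = 434 / 80.04 = 5.422 mol
n(gas produced) = (3/1) × 5.422 = 16.27 mol
P = nRT/V = 16.27 × 8.314 × 649.15 / 4.42 = 19870 kPa

19900 kPa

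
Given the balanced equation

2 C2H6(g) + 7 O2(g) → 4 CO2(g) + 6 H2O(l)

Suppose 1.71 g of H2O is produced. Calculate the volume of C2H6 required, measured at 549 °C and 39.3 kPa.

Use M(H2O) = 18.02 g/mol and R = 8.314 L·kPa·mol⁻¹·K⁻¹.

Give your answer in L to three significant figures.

5.50 L

n(H2O) = 1.710 / 18.02 = 0.09489 mol
n(C2H6) = (2/6) × 0.09489 = 0.03163 mol
V = nRT/P = 0.03163 × 8.314 × 822.15 / 39.3 = 5.501 L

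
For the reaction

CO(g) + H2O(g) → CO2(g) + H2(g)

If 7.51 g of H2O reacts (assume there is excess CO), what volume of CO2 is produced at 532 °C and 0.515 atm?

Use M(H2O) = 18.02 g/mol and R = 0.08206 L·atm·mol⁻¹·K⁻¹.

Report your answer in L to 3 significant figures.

53.5 L

n(H2O) = 7.510 / 18.02 = 0.4168 mol
n(CO2) = (1/1) × 0.4168 = 0.4168 mol
V = nRT/P = 0.4168 × 0.08206 × 805.15 / 0.515 = 53.47 L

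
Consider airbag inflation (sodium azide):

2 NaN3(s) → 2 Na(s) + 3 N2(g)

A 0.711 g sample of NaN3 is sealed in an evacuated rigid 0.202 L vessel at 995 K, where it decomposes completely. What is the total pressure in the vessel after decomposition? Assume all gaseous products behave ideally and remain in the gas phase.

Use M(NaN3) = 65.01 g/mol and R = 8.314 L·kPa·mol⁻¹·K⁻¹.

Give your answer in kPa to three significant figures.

n(NaN3) = 0.711 / 65.01 = 0.01094 mol
n(gas produced) = (3/2) × 0.01094 = 0.01641 mol
P = nRT/V = 0.01641 × 8.314 × 995 / 0.202 = 672.0 kPa

672 kPa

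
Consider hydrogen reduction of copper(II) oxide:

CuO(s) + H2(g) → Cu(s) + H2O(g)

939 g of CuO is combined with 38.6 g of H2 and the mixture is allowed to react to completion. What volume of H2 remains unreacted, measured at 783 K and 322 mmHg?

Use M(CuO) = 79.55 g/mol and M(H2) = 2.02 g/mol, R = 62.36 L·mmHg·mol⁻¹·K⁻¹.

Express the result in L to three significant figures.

n(CuO) = 939 / 79.55 = 11.80 mol
n(H2) = 38.6 / 2.02 = 19.11 mol
For 11.80 mol CuO, stoichiometry requires (1/1) × 11.80 = 11.80 mol H2; 19.11 mol is available, so CuO is limiting.
n(H2) consumed = (1/1) × 11.80 = 11.80 mol; remaining = 19.11 − 11.80 = 7.310 mol
V(H2) = nRT/P = 7.310 × 62.36 × 783 / 322 = 1108 L

1110 L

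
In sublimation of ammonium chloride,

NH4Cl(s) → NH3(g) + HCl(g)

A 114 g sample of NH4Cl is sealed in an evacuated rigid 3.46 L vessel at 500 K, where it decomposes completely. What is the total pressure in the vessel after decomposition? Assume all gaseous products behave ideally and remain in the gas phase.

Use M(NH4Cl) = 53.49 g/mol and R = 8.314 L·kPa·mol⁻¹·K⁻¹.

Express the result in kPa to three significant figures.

n(NH4Cl) = 114 / 53.49 = 2.131 mol
n(gas produced) = (2/1) × 2.131 = 4.262 mol
P = nRT/V = 4.262 × 8.314 × 500 / 3.46 = 5121 kPa

5120 kPa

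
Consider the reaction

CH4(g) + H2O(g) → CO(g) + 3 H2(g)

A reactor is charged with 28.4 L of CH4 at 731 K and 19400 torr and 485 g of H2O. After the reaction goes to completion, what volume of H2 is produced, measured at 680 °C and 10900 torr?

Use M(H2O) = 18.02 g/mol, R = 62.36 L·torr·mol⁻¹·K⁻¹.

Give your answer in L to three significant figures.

198 L

n(CH4) = PV/RT = (19400 × 28.4) / (62.36 × 731) = 12.09 mol
n(H2O) = 485 / 18.02 = 26.91 mol
For 12.09 mol CH4, stoichiometry requires (1/1) × 12.09 = 12.09 mol H2O; 26.91 mol is available, so CH4 is limiting.
n(H2) = (3/1) × 12.09 = 36.27 mol
V(H2) = nRT/P = 36.27 × 62.36 × 953.15 / 10900 = 197.8 L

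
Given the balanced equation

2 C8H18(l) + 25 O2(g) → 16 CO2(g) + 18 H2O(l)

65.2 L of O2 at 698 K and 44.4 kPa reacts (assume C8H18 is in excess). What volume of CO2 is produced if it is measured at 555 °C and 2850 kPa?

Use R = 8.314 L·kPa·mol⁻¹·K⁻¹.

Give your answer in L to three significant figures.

0.771 L

n(O2) = PV/RT = (44.4 × 65.2) / (8.314 × 698) = 0.4988 mol
n(CO2) = (16/25) × 0.4988 = 0.3192 mol
V = nRT/P = 0.3192 × 8.314 × 828.15 / 2850 = 0.7711 L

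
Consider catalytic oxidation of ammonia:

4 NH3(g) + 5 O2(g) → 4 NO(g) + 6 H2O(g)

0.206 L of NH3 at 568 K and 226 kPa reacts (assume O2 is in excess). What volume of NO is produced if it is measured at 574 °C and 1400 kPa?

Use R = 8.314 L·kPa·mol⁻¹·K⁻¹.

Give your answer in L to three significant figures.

0.0496 L

n(NH3) = PV/RT = (226 × 0.206) / (8.314 × 568) = 0.009859 mol
n(NO) = (4/4) × 0.009859 = 0.009859 mol
V = nRT/P = 0.009859 × 8.314 × 847.15 / 1400 = 0.04960 L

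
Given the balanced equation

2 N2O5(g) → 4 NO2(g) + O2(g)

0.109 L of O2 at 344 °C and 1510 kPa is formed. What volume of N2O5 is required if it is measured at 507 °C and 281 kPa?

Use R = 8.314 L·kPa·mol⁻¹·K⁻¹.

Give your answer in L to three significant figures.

n(O2) = PV/RT = (1510 × 0.109) / (8.314 × 617.15) = 0.03208 mol
n(N2O5) = (2/1) × 0.03208 = 0.06416 mol
V = nRT/P = 0.06416 × 8.314 × 780.15 / 281 = 1.481 L

1.48 L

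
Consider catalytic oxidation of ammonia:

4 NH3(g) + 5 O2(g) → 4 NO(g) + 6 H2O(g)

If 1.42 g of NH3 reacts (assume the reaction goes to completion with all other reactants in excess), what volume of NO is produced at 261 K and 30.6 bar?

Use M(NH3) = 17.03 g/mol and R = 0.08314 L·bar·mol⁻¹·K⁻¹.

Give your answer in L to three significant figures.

n(NH3) = 1.420 / 17.03 = 0.08338 mol
n(NO) = (4/4) × 0.08338 = 0.08338 mol
V = nRT/P = 0.08338 × 0.08314 × 261 / 30.6 = 0.05913 L

0.0591 L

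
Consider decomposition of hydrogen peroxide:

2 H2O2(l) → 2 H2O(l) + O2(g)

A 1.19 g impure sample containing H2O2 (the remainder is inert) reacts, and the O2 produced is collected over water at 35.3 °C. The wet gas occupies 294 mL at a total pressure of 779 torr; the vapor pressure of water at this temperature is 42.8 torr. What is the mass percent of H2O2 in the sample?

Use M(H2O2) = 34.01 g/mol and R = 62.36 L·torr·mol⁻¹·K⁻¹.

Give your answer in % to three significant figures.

P(O2) = 779 − 42.8 = 736.2 torr
n(O2) = PV/RT = (736.2 × 0.2940) / (62.36 × 308.45) = 0.01125 mol
n(H2O2) = (2/1) × 0.01125 = 0.02250 mol
m(H2O2) = 0.02250 × 34.01 = 0.7652 g
%H2O2 = 0.7652 / 1.19 × 100 = 64.30%

64.3 %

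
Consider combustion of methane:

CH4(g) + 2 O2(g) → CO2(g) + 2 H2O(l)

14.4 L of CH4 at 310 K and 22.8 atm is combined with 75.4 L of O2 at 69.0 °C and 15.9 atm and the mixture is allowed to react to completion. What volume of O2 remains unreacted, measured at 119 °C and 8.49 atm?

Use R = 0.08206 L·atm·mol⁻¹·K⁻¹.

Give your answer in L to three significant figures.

64.0 L

n(CH4) = PV/RT = (22.8 × 14.4) / (0.08206 × 310) = 12.91 mol
n(O2) = PV/RT = (15.9 × 75.4) / (0.08206 × 342.15) = 42.70 mol
For 12.91 mol CH4, stoichiometry requires (2/1) × 12.91 = 25.82 mol O2; 42.70 mol is available, so CH4 is limiting.
n(O2) consumed = (2/1) × 12.91 = 25.82 mol; remaining = 42.70 − 25.82 = 16.88 mol
V(O2) = nRT/P = 16.88 × 0.08206 × 392.15 / 8.49 = 63.98 L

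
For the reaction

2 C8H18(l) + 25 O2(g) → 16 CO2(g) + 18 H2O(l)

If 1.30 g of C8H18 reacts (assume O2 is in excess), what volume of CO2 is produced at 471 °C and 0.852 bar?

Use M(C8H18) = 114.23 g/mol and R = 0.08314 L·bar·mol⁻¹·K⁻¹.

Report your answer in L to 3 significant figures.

6.61 L

n(C8H18) = 1.300 / 114.23 = 0.01138 mol
n(CO2) = (16/2) × 0.01138 = 0.09104 mol
V = nRT/P = 0.09104 × 0.08314 × 744.15 / 0.852 = 6.611 L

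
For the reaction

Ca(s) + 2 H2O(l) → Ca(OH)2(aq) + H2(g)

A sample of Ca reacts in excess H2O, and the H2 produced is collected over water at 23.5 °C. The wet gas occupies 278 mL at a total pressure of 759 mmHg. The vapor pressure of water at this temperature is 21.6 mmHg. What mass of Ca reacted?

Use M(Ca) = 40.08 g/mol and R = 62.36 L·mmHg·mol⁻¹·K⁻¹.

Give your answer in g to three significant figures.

0.444 g

P(H2) = 759 − 21.6 = 737.4 mmHg
n(H2) = PV/RT = (737.4 × 0.2780) / (62.36 × 296.65) = 0.01108 mol
n(Ca) = (1/1) × 0.01108 = 0.01108 mol
m(Ca) = 0.01108 × 40.08 = 0.4441 g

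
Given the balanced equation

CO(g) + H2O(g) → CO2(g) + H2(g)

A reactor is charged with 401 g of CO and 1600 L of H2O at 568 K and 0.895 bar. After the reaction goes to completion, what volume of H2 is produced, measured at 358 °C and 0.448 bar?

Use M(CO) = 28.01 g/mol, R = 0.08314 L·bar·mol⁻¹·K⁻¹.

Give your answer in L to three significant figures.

n(CO) = 401 / 28.01 = 14.32 mol
n(H2O) = PV/RT = (0.895 × 1600) / (0.08314 × 568) = 30.32 mol
For 14.32 mol CO, stoichiometry requires (1/1) × 14.32 = 14.32 mol H2O; 30.32 mol is available, so CO is limiting.
n(H2) = (1/1) × 14.32 = 14.32 mol
V(H2) = nRT/P = 14.32 × 0.08314 × 631.15 / 0.448 = 1677 L

1680 L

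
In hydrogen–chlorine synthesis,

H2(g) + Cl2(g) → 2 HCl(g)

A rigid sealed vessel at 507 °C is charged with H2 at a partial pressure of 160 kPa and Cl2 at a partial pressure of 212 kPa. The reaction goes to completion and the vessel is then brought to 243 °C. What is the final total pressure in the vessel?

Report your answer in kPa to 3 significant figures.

Because the vessel is rigid and T is held at 507 °C, work the stoichiometry in partial pressures (P_i = n_iRT/V).
P(Cl2) required for 160 kPa of H2 = (1/1) × 160 = 160.0 kPa; available 212 kPa, so H2 is limiting.
P(Cl2) remaining = 212 − (1/1) × 160 = 52.00 kPa
P(gaseous products) = (2)/1 × 160 = 320.0 kPa
P_total at 507 °C = 52.00 + 320.0 = 372.0 kPa
Scaling to 243 °C: P = 372.0 × 516.15/780.15 = 246.1 kPa

246 kPa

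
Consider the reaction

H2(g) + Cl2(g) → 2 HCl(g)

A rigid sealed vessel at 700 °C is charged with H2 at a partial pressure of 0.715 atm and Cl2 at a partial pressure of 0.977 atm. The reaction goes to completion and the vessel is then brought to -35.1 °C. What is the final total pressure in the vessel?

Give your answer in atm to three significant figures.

Because the vessel is rigid and T is held at 700 °C, work the stoichiometry in partial pressures (P_i = n_iRT/V).
P(Cl2) required for 0.715 atm of H2 = (1/1) × 0.715 = 0.7150 atm; available 0.977 atm, so H2 is limiting.
P(Cl2) remaining = 0.977 − (1/1) × 0.715 = 0.2620 atm
P(gaseous products) = (2)/1 × 0.715 = 1.430 atm
P_total at 700 °C = 0.2620 + 1.430 = 1.692 atm
Scaling to -35.1 °C: P = 1.692 × 238.05/973.15 = 0.4139 atm

0.414 atm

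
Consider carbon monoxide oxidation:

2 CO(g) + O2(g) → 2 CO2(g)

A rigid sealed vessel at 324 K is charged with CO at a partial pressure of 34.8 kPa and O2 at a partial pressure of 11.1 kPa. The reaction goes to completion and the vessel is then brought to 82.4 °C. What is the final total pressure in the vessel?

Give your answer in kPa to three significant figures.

Because the vessel is rigid and T is held at 324 K, work the stoichiometry in partial pressures (P_i = n_iRT/V).
P(O2) required for 34.8 kPa of CO = (1/2) × 34.8 = 17.40 kPa; available 11.1 kPa, so O2 is limiting.
P(CO) remaining = 34.8 − (2/1) × 11.1 = 12.60 kPa
P(gaseous products) = (2)/1 × 11.1 = 22.20 kPa
P_total at 324 K = 12.60 + 22.20 = 34.80 kPa
Scaling to 82.4 °C: P = 34.80 × 355.55/324 = 38.19 kPa

38.2 kPa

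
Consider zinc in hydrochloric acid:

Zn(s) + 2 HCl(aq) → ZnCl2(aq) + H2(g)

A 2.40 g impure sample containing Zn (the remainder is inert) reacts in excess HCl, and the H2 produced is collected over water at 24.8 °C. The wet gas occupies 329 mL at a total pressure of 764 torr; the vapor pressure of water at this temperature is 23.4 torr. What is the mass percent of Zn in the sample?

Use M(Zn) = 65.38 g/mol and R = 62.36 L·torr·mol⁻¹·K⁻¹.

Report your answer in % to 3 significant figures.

P(H2) = 764 − 23.4 = 740.6 torr
n(H2) = PV/RT = (740.6 × 0.3290) / (62.36 × 297.95) = 0.01311 mol
n(Zn) = (1/1) × 0.01311 = 0.01311 mol
m(Zn) = 0.01311 × 65.38 = 0.8571 g
%Zn = 0.8571 / 2.40 × 100 = 35.71%

35.7 %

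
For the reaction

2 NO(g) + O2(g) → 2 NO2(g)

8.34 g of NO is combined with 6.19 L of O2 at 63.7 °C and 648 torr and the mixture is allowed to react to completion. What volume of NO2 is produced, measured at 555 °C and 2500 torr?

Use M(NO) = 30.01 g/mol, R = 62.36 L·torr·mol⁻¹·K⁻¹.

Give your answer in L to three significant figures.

n(NO) = 8.34 / 30.01 = 0.2779 mol
n(O2) = PV/RT = (648 × 6.19) / (62.36 × 336.85) = 0.1910 mol
For 0.2779 mol NO, stoichiometry requires (1/2) × 0.2779 = 0.1389 mol O2; 0.1910 mol is available, so NO is limiting.
n(NO2) = (2/2) × 0.2779 = 0.2779 mol
V(NO2) = nRT/P = 0.2779 × 62.36 × 828.15 / 2500 = 5.741 L

5.74 L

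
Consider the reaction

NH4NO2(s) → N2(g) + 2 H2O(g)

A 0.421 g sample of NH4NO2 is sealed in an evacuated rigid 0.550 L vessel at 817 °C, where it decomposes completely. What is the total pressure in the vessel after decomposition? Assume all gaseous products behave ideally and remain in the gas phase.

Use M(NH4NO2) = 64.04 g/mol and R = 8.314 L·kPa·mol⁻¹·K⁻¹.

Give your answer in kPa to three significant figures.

n(NH4NO2) = 0.421 / 64.04 = 0.006574 mol
n(gas produced) = (3/1) × 0.006574 = 0.01972 mol
P = nRT/V = 0.01972 × 8.314 × 1090.15 / 0.550 = 325.0 kPa

325 kPa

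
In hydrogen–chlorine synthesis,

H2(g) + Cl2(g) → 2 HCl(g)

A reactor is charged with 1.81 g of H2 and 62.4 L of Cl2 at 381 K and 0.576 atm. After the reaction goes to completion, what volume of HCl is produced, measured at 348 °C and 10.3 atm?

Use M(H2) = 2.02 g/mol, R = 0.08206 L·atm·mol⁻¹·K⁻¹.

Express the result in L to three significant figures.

n(H2) = 1.81 / 2.02 = 0.8960 mol
n(Cl2) = PV/RT = (0.576 × 62.4) / (0.08206 × 381) = 1.150 mol
For 0.8960 mol H2, stoichiometry requires (1/1) × 0.8960 = 0.8960 mol Cl2; 1.150 mol is available, so H2 is limiting.
n(HCl) = (2/1) × 0.8960 = 1.792 mol
V(HCl) = nRT/P = 1.792 × 0.08206 × 621.15 / 10.3 = 8.868 L

8.87 L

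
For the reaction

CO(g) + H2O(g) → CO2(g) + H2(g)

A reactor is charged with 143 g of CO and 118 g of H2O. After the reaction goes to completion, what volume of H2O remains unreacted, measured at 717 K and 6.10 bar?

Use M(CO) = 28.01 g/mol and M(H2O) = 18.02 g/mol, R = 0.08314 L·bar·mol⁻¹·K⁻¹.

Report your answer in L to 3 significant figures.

n(CO) = 143 / 28.01 = 5.105 mol
n(H2O) = 118 / 18.02 = 6.548 mol
For 5.105 mol CO, stoichiometry requires (1/1) × 5.105 = 5.105 mol H2O; 6.548 mol is available, so CO is limiting.
n(H2O) consumed = (1/1) × 5.105 = 5.105 mol; remaining = 6.548 − 5.105 = 1.443 mol
V(H2O) = nRT/P = 1.443 × 0.08314 × 717 / 6.10 = 14.10 L

14.1 L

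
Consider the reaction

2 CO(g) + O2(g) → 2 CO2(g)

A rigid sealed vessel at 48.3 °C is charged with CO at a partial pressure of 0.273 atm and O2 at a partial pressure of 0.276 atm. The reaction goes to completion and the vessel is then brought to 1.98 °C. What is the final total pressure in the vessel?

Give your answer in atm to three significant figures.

With V and T fixed, P_i ∝ n_i, so the mole ratios apply directly to partial pressures at 48.3 °C.
P(O2) required for 0.273 atm of CO = (1/2) × 0.273 = 0.1365 atm; available 0.276 atm, so CO is limiting.
P(O2) remaining = 0.276 − (1/2) × 0.273 = 0.1395 atm
P(gaseous products) = (2)/2 × 0.273 = 0.2730 atm
P_total at 48.3 °C = 0.1395 + 0.2730 = 0.4125 atm
Scaling to 1.98 °C: P = 0.4125 × 275.13/321.45 = 0.3531 atm

0.353 atm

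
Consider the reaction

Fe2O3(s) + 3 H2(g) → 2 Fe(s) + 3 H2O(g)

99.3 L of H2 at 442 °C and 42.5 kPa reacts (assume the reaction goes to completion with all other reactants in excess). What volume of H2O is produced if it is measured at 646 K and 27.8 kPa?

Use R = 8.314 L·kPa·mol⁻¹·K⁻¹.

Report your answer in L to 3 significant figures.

137 L

n(H2) = PV/RT = (42.5 × 99.3) / (8.314 × 715.15) = 0.7098 mol
n(H2O) = (3/3) × 0.7098 = 0.7098 mol
V = nRT/P = 0.7098 × 8.314 × 646 / 27.8 = 137.1 L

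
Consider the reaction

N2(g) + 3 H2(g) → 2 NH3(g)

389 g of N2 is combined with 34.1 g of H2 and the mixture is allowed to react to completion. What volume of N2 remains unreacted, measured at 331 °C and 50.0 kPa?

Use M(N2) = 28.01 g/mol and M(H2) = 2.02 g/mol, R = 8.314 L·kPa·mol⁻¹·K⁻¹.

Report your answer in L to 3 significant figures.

n(N2) = 389 / 28.01 = 13.89 mol
n(H2) = 34.1 / 2.02 = 16.88 mol
For 13.89 mol N2, stoichiometry requires (3/1) × 13.89 = 41.67 mol H2; 16.88 mol is available, so H2 is limiting.
n(N2) consumed = (1/3) × 16.88 = 5.627 mol; remaining = 13.89 − 5.627 = 8.263 mol
V(N2) = nRT/P = 8.263 × 8.314 × 604.15 / 50.0 = 830.1 L

830 L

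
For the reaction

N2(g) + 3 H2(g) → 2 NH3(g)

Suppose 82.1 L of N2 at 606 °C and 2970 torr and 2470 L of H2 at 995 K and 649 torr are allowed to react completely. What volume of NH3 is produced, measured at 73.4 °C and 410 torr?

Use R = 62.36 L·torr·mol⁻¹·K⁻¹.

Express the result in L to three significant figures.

n(N2) = PV/RT = (2970 × 82.1) / (62.36 × 879.15) = 4.448 mol
n(H2) = PV/RT = (649 × 2470) / (62.36 × 995) = 25.84 mol
For 4.448 mol N2, stoichiometry requires (3/1) × 4.448 = 13.34 mol H2; 25.84 mol is available, so N2 is limiting.
n(NH3) = (2/1) × 4.448 = 8.896 mol
V(NH3) = nRT/P = 8.896 × 62.36 × 346.55 / 410 = 468.9 L

469 L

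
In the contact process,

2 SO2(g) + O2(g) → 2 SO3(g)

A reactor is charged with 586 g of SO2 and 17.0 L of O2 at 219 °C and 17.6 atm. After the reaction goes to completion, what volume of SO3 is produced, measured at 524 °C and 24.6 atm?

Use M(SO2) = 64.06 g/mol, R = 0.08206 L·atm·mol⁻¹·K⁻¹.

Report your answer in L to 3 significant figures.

24.3 L

n(SO2) = 586 / 64.06 = 9.148 mol
n(O2) = PV/RT = (17.6 × 17.0) / (0.08206 × 492.15) = 7.409 mol
For 9.148 mol SO2, stoichiometry requires (1/2) × 9.148 = 4.574 mol O2; 7.409 mol is available, so SO2 is limiting.
n(SO3) = (2/2) × 9.148 = 9.148 mol
V(SO3) = nRT/P = 9.148 × 0.08206 × 797.15 / 24.6 = 24.33 L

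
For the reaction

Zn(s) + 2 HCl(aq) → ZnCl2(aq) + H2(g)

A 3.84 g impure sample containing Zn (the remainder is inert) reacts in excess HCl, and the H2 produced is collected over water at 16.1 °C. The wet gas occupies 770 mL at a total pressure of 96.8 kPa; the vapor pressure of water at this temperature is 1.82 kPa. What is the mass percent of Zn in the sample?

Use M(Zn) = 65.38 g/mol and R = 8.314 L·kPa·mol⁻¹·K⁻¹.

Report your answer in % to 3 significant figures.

51.8 %

P(H2) = 96.8 − 1.82 = 94.98 kPa
n(H2) = PV/RT = (94.98 × 0.7700) / (8.314 × 289.25) = 0.03041 mol
n(Zn) = (1/1) × 0.03041 = 0.03041 mol
m(Zn) = 0.03041 × 65.38 = 1.988 g
%Zn = 1.988 / 3.84 × 100 = 51.77%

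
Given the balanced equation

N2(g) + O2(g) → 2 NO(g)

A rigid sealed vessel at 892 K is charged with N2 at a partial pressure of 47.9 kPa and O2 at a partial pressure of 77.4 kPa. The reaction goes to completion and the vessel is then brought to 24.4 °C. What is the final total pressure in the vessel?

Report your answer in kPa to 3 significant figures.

Because the vessel is rigid and T is held at 892 K, work the stoichiometry in partial pressures (P_i = n_iRT/V).
P(O2) required for 47.9 kPa of N2 = (1/1) × 47.9 = 47.90 kPa; available 77.4 kPa, so N2 is limiting.
P(O2) remaining = 77.4 − (1/1) × 47.9 = 29.50 kPa
P(gaseous products) = (2)/1 × 47.9 = 95.80 kPa
P_total at 892 K = 29.50 + 95.80 = 125.3 kPa
Scaling to 24.4 °C: P = 125.3 × 297.55/892 = 41.80 kPa

41.8 kPa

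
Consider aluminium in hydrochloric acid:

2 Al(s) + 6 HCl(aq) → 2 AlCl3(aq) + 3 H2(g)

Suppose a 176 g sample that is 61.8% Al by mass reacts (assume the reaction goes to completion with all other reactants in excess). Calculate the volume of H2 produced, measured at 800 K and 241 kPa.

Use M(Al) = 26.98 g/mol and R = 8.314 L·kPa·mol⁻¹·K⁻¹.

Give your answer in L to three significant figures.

mass of Al = 176 × 61.8/100 = 108.8 g
n(Al) = 108.8 / 26.98 = 4.033 mol
n(H2) = (3/2) × 4.033 = 6.050 mol
V = nRT/P = 6.050 × 8.314 × 800 / 241 = 167.0 L

167 L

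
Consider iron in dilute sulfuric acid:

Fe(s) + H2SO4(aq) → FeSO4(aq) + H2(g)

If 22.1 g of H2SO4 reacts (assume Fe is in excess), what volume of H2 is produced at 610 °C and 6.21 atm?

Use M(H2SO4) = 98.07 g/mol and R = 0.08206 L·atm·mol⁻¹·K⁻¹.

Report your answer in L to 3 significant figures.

2.63 L

n(H2SO4) = 22.10 / 98.07 = 0.2253 mol
n(H2) = (1/1) × 0.2253 = 0.2253 mol
V = nRT/P = 0.2253 × 0.08206 × 883.15 / 6.21 = 2.629 L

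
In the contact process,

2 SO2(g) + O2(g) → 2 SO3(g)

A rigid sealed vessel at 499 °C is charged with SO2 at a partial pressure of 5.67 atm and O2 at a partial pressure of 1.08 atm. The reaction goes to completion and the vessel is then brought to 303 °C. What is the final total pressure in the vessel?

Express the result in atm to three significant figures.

4.23 atm

Because the vessel is rigid and T is held at 499 °C, work the stoichiometry in partial pressures (P_i = n_iRT/V).
P(O2) required for 5.67 atm of SO2 = (1/2) × 5.67 = 2.835 atm; available 1.08 atm, so O2 is limiting.
P(SO2) remaining = 5.67 − (2/1) × 1.08 = 3.510 atm
P(gaseous products) = (2)/1 × 1.08 = 2.160 atm
P_total at 499 °C = 3.510 + 2.160 = 5.670 atm
Scaling to 303 °C: P = 5.670 × 576.15/772.15 = 4.231 atm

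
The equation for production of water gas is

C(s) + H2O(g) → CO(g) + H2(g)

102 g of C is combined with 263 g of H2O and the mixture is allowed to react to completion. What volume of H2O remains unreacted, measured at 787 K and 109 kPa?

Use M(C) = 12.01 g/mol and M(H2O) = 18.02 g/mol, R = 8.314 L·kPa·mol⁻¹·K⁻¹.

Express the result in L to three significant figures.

366 L

n(C) = 102 / 12.01 = 8.493 mol
n(H2O) = 263 / 18.02 = 14.59 mol
For 8.493 mol C, stoichiometry requires (1/1) × 8.493 = 8.493 mol H2O; 14.59 mol is available, so C is limiting.
n(H2O) consumed = (1/1) × 8.493 = 8.493 mol; remaining = 14.59 − 8.493 = 6.097 mol
V(H2O) = nRT/P = 6.097 × 8.314 × 787 / 109 = 366.0 L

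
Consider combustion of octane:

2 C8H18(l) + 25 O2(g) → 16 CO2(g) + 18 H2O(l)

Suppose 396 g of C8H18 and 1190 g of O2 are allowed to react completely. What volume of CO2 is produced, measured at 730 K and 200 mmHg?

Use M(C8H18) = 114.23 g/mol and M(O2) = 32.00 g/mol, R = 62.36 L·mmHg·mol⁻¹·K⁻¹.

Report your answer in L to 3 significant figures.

5420 L

n(C8H18) = 396 / 114.23 = 3.467 mol
n(O2) = 1190 / 32.00 = 37.19 mol
For 3.467 mol C8H18, stoichiometry requires (25/2) × 3.467 = 43.34 mol O2; 37.19 mol is available, so O2 is limiting.
n(CO2) = (16/25) × 37.19 = 23.80 mol
V(CO2) = nRT/P = 23.80 × 62.36 × 730 / 200 = 5417 L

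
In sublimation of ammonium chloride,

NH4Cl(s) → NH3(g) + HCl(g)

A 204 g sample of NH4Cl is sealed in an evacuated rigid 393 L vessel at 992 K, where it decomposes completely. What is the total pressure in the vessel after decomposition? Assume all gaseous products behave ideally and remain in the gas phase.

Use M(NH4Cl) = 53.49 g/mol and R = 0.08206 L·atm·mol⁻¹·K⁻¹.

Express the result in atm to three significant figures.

1.58 atm

n(NH4Cl) = 204 / 53.49 = 3.814 mol
n(gas produced) = (2/1) × 3.814 = 7.628 mol
P = nRT/V = 7.628 × 0.08206 × 992 / 393 = 1.580 atm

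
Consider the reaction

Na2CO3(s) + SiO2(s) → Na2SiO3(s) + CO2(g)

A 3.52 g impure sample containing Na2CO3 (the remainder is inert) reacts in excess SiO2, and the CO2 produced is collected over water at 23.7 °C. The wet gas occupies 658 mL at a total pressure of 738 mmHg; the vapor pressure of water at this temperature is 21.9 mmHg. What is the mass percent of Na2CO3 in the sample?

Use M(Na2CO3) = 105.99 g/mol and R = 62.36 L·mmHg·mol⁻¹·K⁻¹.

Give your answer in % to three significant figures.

P(CO2) = 738 − 21.9 = 716.1 mmHg
n(CO2) = PV/RT = (716.1 × 0.6580) / (62.36 × 296.85) = 0.02545 mol
n(Na2CO3) = (1/1) × 0.02545 = 0.02545 mol
m(Na2CO3) = 0.02545 × 105.99 = 2.697 g
%Na2CO3 = 2.697 / 3.52 × 100 = 76.62%

76.6 %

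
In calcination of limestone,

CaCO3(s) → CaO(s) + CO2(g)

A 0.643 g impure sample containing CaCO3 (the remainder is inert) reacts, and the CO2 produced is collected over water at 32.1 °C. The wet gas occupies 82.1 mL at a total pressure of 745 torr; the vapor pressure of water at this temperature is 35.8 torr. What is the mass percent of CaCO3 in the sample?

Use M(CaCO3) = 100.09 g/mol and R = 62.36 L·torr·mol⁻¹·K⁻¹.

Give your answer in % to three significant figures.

47.6 %

P(CO2) = 745 − 35.8 = 709.2 torr
n(CO2) = PV/RT = (709.2 × 0.08210) / (62.36 × 305.25) = 0.003059 mol
n(CaCO3) = (1/1) × 0.003059 = 0.003059 mol
m(CaCO3) = 0.003059 × 100.09 = 0.3062 g
%CaCO3 = 0.3062 / 0.643 × 100 = 47.62%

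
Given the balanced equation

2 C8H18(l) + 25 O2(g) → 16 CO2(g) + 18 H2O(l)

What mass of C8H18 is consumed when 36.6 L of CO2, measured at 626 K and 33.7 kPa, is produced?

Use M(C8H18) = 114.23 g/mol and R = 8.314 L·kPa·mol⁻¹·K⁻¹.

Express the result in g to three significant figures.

3.38 g

n(CO2) = PV/RT = (33.7 × 36.6) / (8.314 × 626) = 0.2370 mol
n(C8H18) = (2/16) × 0.2370 = 0.02962 mol
m(C8H18) = 0.02962 × 114.23 = 3.383 g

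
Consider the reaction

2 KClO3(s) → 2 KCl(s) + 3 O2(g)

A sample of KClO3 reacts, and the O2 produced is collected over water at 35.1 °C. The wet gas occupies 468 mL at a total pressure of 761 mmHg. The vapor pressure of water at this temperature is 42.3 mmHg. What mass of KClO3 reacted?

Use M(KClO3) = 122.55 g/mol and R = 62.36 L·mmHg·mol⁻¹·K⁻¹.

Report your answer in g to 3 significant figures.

1.43 g

P(O2) = 761 − 42.3 = 718.7 mmHg
n(O2) = PV/RT = (718.7 × 0.4680) / (62.36 × 308.25) = 0.01750 mol
n(KClO3) = (2/3) × 0.01750 = 0.01167 mol
m(KClO3) = 0.01167 × 122.55 = 1.430 g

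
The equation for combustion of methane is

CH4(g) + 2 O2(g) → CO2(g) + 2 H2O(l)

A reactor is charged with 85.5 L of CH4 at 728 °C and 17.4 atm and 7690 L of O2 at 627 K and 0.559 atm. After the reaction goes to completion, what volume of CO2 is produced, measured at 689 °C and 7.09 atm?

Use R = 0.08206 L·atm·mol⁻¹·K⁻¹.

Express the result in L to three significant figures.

202 L

n(CH4) = PV/RT = (17.4 × 85.5) / (0.08206 × 1001.15) = 18.11 mol
n(O2) = PV/RT = (0.559 × 7690) / (0.08206 × 627) = 83.55 mol
For 18.11 mol CH4, stoichiometry requires (2/1) × 18.11 = 36.22 mol O2; 83.55 mol is available, so CH4 is limiting.
n(CO2) = (1/1) × 18.11 = 18.11 mol
V(CO2) = nRT/P = 18.11 × 0.08206 × 962.15 / 7.09 = 201.7 L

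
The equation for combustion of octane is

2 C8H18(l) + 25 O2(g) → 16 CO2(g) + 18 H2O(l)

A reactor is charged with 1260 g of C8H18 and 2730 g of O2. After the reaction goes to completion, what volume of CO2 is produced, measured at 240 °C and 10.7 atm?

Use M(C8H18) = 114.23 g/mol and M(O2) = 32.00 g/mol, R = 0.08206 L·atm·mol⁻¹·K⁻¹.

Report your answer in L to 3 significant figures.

n(C8H18) = 1260 / 114.23 = 11.03 mol
n(O2) = 2730 / 32.00 = 85.31 mol
For 11.03 mol C8H18, stoichiometry requires (25/2) × 11.03 = 137.9 mol O2; 85.31 mol is available, so O2 is limiting.
n(CO2) = (16/25) × 85.31 = 54.60 mol
V(CO2) = nRT/P = 54.60 × 0.08206 × 513.15 / 10.7 = 214.9 L

215 L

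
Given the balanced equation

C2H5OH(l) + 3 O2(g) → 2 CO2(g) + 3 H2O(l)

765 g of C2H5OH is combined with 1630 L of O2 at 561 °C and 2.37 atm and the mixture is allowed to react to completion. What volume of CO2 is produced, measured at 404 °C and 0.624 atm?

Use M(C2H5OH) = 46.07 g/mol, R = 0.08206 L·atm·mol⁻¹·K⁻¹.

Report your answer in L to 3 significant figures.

n(C2H5OH) = 765 / 46.07 = 16.61 mol
n(O2) = PV/RT = (2.37 × 1630) / (0.08206 × 834.15) = 56.44 mol
For 16.61 mol C2H5OH, stoichiometry requires (3/1) × 16.61 = 49.83 mol O2; 56.44 mol is available, so C2H5OH is limiting.
n(CO2) = (2/1) × 16.61 = 33.22 mol
V(CO2) = nRT/P = 33.22 × 0.08206 × 677.15 / 0.624 = 2958 L

2960 L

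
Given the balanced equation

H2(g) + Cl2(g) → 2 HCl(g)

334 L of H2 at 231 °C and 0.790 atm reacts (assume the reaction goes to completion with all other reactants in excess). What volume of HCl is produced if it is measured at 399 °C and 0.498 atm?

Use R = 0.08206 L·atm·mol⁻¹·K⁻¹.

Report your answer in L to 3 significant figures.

1410 L

n(H2) = PV/RT = (0.790 × 334) / (0.08206 × 504.15) = 6.378 mol
n(HCl) = (2/1) × 6.378 = 12.76 mol
V = nRT/P = 12.76 × 0.08206 × 672.15 / 0.498 = 1413 L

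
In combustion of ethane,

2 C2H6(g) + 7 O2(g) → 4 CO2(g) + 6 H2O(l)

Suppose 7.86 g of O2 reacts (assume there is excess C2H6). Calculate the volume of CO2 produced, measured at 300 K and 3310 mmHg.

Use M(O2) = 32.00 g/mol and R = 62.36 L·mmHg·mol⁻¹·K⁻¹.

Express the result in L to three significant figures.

n(O2) = 7.860 / 32.00 = 0.2456 mol
n(CO2) = (4/7) × 0.2456 = 0.1403 mol
V = nRT/P = 0.1403 × 62.36 × 300 / 3310 = 0.7930 L

0.793 L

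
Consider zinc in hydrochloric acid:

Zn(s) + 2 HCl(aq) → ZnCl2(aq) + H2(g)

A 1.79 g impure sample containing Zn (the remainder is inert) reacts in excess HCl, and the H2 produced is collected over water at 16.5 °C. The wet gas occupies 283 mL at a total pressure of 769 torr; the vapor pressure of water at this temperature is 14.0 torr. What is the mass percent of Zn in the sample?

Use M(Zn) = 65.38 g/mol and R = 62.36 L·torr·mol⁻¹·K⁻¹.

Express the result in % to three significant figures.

P(H2) = 769 − 14.0 = 755.0 torr
n(H2) = PV/RT = (755.0 × 0.2830) / (62.36 × 289.65) = 0.01183 mol
n(Zn) = (1/1) × 0.01183 = 0.01183 mol
m(Zn) = 0.01183 × 65.38 = 0.7734 g
%Zn = 0.7734 / 1.79 × 100 = 43.21%

43.2 %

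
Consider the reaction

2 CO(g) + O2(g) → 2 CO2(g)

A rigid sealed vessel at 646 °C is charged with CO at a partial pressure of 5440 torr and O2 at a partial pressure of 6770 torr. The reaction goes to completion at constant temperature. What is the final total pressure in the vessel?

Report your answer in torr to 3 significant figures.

9490 torr

At constant V, partial pressures at 646 °C are proportional to moles, so apply stoichiometry directly to pressures.
P(O2) required for 5440 torr of CO = (1/2) × 5440 = 2720 torr; available 6770 torr, so CO is limiting.
P(O2) remaining = 6770 − (1/2) × 5440 = 4050 torr
P(gaseous products) = (2)/2 × 5440 = 5440 torr
P_total at 646 °C = 4050 + 5440 = 9490 torr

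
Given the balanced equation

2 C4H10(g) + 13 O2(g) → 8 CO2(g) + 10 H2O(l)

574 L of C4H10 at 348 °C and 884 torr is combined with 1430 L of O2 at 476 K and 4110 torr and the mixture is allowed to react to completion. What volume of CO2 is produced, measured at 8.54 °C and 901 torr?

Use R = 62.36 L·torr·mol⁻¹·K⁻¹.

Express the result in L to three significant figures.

n(C4H10) = PV/RT = (884 × 574) / (62.36 × 621.15) = 13.10 mol
n(O2) = PV/RT = (4110 × 1430) / (62.36 × 476) = 198.0 mol
For 13.10 mol C4H10, stoichiometry requires (13/2) × 13.10 = 85.15 mol O2; 198.0 mol is available, so C4H10 is limiting.
n(CO2) = (8/2) × 13.10 = 52.40 mol
V(CO2) = nRT/P = 52.40 × 62.36 × 281.69 / 901 = 1022 L

1020 L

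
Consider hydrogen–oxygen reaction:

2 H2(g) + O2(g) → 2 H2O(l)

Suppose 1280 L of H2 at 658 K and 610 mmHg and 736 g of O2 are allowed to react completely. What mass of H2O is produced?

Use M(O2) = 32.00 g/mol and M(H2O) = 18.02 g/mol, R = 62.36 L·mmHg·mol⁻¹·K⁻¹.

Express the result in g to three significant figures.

343 g

n(H2) = PV/RT = (610 × 1280) / (62.36 × 658) = 19.03 mol
n(O2) = 736 / 32.00 = 23.00 mol
For 19.03 mol H2, stoichiometry requires (1/2) × 19.03 = 9.515 mol O2; 23.00 mol is available, so H2 is limiting.
n(H2O) = (2/2) × 19.03 = 19.03 mol
m(H2O) = 19.03 × 18.02 = 342.9 g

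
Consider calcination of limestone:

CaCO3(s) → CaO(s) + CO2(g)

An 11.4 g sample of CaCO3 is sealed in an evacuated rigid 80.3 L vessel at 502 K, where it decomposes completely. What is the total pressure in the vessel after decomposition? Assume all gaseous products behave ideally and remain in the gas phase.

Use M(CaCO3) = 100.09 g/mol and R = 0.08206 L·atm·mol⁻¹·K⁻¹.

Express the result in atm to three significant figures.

0.0584 atm

n(CaCO3) = 11.4 / 100.09 = 0.1139 mol
n(gas produced) = (1/1) × 0.1139 = 0.1139 mol
P = nRT/V = 0.1139 × 0.08206 × 502 / 80.3 = 0.05843 atm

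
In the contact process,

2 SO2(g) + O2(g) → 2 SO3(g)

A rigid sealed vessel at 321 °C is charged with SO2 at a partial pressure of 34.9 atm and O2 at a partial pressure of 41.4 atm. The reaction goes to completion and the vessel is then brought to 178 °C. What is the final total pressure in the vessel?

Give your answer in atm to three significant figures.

44.7 atm

At constant V, partial pressures at 321 °C are proportional to moles, so apply stoichiometry directly to pressures.
P(O2) required for 34.9 atm of SO2 = (1/2) × 34.9 = 17.45 atm; available 41.4 atm, so SO2 is limiting.
P(O2) remaining = 41.4 − (1/2) × 34.9 = 23.95 atm
P(gaseous products) = (2)/2 × 34.9 = 34.90 atm
P_total at 321 °C = 23.95 + 34.90 = 58.85 atm
Scaling to 178 °C: P = 58.85 × 451.15/594.15 = 44.69 atm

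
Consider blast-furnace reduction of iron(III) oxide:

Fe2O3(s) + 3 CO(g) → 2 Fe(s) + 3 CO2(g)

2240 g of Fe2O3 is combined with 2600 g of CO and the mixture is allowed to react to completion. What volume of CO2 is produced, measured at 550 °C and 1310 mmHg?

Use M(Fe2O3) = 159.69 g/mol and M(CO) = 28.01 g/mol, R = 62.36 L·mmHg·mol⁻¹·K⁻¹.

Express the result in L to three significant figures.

n(Fe2O3) = 2240 / 159.69 = 14.03 mol
n(CO) = 2600 / 28.01 = 92.82 mol
For 14.03 mol Fe2O3, stoichiometry requires (3/1) × 14.03 = 42.09 mol CO; 92.82 mol is available, so Fe2O3 is limiting.
n(CO2) = (3/1) × 14.03 = 42.09 mol
V(CO2) = nRT/P = 42.09 × 62.36 × 823.15 / 1310 = 1649 L

1650 L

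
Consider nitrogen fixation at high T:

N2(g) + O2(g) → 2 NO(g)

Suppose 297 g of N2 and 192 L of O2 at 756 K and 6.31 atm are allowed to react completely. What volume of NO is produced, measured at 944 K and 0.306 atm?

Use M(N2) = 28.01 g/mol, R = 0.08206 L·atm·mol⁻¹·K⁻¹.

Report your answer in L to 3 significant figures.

5370 L

n(N2) = 297 / 28.01 = 10.60 mol
n(O2) = PV/RT = (6.31 × 192) / (0.08206 × 756) = 19.53 mol
For 10.60 mol N2, stoichiometry requires (1/1) × 10.60 = 10.60 mol O2; 19.53 mol is available, so N2 is limiting.
n(NO) = (2/1) × 10.60 = 21.20 mol
V(NO) = nRT/P = 21.20 × 0.08206 × 944 / 0.306 = 5367 L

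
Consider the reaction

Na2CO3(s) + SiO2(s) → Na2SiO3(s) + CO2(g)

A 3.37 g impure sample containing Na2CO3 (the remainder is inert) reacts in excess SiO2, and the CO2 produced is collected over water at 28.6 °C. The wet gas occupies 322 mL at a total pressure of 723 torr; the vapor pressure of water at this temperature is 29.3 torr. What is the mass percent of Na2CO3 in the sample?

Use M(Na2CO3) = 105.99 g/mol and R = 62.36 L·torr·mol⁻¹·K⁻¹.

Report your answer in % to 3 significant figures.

37.3 %

P(CO2) = 723 − 29.3 = 693.7 torr
n(CO2) = PV/RT = (693.7 × 0.3220) / (62.36 × 301.75) = 0.01187 mol
n(Na2CO3) = (1/1) × 0.01187 = 0.01187 mol
m(Na2CO3) = 0.01187 × 105.99 = 1.258 g
%Na2CO3 = 1.258 / 3.37 × 100 = 37.33%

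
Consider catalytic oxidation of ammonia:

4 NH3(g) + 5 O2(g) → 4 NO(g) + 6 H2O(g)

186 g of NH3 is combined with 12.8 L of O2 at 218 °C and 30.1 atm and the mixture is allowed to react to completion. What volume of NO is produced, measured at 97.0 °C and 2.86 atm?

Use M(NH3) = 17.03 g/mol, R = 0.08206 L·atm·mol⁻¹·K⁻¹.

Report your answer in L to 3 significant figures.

n(NH3) = 186 / 17.03 = 10.92 mol
n(O2) = PV/RT = (30.1 × 12.8) / (0.08206 × 491.15) = 9.559 mol
For 10.92 mol NH3, stoichiometry requires (5/4) × 10.92 = 13.65 mol O2; 9.559 mol is available, so O2 is limiting.
n(NO) = (4/5) × 9.559 = 7.647 mol
V(NO) = nRT/P = 7.647 × 0.08206 × 370.15 / 2.86 = 81.21 L

81.2 L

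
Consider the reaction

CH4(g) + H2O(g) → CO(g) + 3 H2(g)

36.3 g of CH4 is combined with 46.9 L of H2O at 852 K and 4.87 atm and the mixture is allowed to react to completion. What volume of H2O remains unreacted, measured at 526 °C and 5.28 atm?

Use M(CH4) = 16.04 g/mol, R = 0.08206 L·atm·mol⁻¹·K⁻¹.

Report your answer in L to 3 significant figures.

12.5 L

n(CH4) = 36.3 / 16.04 = 2.263 mol
n(H2O) = PV/RT = (4.87 × 46.9) / (0.08206 × 852) = 3.267 mol
For 2.263 mol CH4, stoichiometry requires (1/1) × 2.263 = 2.263 mol H2O; 3.267 mol is available, so CH4 is limiting.
n(H2O) consumed = (1/1) × 2.263 = 2.263 mol; remaining = 3.267 − 2.263 = 1.004 mol
V(H2O) = nRT/P = 1.004 × 0.08206 × 799.15 / 5.28 = 12.47 L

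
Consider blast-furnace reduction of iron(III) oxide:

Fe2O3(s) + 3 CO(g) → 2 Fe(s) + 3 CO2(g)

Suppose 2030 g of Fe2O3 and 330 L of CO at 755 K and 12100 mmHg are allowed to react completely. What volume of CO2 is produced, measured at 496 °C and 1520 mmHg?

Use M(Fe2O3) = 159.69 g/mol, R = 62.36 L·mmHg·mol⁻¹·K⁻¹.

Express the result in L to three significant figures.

1200 L

n(Fe2O3) = 2030 / 159.69 = 12.71 mol
n(CO) = PV/RT = (12100 × 330) / (62.36 × 755) = 84.81 mol
For 12.71 mol Fe2O3, stoichiometry requires (3/1) × 12.71 = 38.13 mol CO; 84.81 mol is available, so Fe2O3 is limiting.
n(CO2) = (3/1) × 12.71 = 38.13 mol
V(CO2) = nRT/P = 38.13 × 62.36 × 769.15 / 1520 = 1203 L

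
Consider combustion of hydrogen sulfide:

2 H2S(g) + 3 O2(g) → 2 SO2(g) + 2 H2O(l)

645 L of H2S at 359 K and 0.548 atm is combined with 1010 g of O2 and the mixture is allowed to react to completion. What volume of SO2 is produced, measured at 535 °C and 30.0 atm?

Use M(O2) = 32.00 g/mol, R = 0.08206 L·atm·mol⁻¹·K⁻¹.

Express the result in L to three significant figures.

n(H2S) = PV/RT = (0.548 × 645) / (0.08206 × 359) = 12.00 mol
n(O2) = 1010 / 32.00 = 31.56 mol
For 12.00 mol H2S, stoichiometry requires (3/2) × 12.00 = 18.00 mol O2; 31.56 mol is available, so H2S is limiting.
n(SO2) = (2/2) × 12.00 = 12.00 mol
V(SO2) = nRT/P = 12.00 × 0.08206 × 808.15 / 30.0 = 26.53 L

26.5 L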